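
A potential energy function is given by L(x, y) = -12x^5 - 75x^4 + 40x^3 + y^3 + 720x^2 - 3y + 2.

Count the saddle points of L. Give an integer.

L separates as a function of x plus a function of y, so ∇L=0 decouples.
∂L/∂x = -60x(x - 2)(x + 3)(x + 4) = 0 at x ∈ {-4, -3, 0, 2}; ∂L/∂y = 3(y - 1)(y + 1) = 0 at y ∈ {-1, 1}.
The Hessian is diagonal: diag(L_xx, L_yy). Second derivatives: L_xx(-4)=1440, L_xx(-3)=-900, L_xx(0)=1440, L_xx(2)=-3600; L_yy(-1)=-6, L_yy(1)=6.
Saddle points occur where the two diagonal entries have opposite signs: (-4, -1), (-3, 1), (0, -1), (2, 1). Count: 4.

4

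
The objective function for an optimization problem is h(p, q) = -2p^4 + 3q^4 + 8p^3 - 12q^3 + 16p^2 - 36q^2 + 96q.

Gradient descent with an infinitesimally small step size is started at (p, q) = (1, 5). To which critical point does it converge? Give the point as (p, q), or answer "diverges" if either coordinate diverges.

(0, 4)

h is separable, so gradient descent decouples: p follows -∂h/∂p, q follows -∂h/∂q.
∂h/∂p = -8p(p - 4)(p + 1); at p=1 this is 48, so p decreases.
∂h/∂q = 12(q - 4)(q - 1)(q + 2); at q=5 this is 336, so q decreases.
p converges to its nearest critical value 0 (a local min of the p-part); q converges to 4. The iterate converges to (0, 4).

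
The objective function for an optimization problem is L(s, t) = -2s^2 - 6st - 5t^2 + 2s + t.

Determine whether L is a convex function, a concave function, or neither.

L is quadratic, so its Hessian is the constant matrix H = [[-4, -6], [-6, -10]].
det(H) = 4, tr(H) = -14.
det(H) > 0 and tr(H) < 0, so H is negative definite everywhere: concave.

concave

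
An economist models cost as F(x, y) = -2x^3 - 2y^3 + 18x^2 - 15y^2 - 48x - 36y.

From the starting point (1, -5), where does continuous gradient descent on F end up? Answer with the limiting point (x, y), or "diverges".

F is separable, so gradient descent decouples: x follows -∂F/∂x, y follows -∂F/∂y.
∂F/∂x = -6(x - 4)(x - 2); at x=1 this is -18, so x increases.
∂F/∂y = -6(y + 2)(y + 3); at y=-5 this is -36, so y increases.
x converges to its nearest critical value 2 (a local min of the x-part); y converges to -3. The iterate converges to (2, -3).

(2, -3)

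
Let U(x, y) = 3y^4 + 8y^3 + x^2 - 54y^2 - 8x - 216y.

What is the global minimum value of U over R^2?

U(x,y) separates as P(x) + Q(y), so its minimum is min P + min Q.
P'(x) = 2x - 8 vanishes at x ∈ {4}; Q'(y) = 12(y - 3)(y + 2)(y + 3) vanishes at y ∈ {-3, -2, 3}.
Local minima of P (where P''>0): P(4)=-16. Local minima of Q: Q(-3)=189, Q(3)=-675.
So the global minimum of U is P(4) + Q(3) = -16 − 675 = -691, attained at (4, 3).

-691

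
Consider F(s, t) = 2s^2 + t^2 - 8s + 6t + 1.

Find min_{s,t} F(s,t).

-16

F(s,t) separates as P(s) + Q(t) + 1, so its minimum is min P + min Q + 1.
P'(s) = 4s - 8 vanishes at s ∈ {2}; Q'(t) = 2(t + 3) vanishes at t ∈ {-3}.
Local minima of P (where P''>0): P(2)=-8. Local minima of Q: Q(-3)=-9.
So the global minimum of F is P(2) + Q(-3) + 1 = -8 − 9 + 1 = -16, attained at (2, -3).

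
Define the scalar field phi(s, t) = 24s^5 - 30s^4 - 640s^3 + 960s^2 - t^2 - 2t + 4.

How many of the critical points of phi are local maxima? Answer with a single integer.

phi separates as a function of s plus a function of t, so ∇phi=0 decouples.
∂phi/∂s = 120s(s - 4)(s - 1)(s + 4) = 0 at s ∈ {-4, 0, 1, 4}; ∂phi/∂t = -2(t + 1) = 0 at t ∈ {-1}.
The Hessian is diagonal: diag(phi_ss, phi_tt). Second derivatives: phi_ss(-4)=-19200, phi_ss(0)=1920, phi_ss(1)=-1800, phi_ss(4)=11520; phi_tt(-1)=-2.
Local maxima occur where both diagonal entries negative: (-4, -1), (1, -1). Count: 2.

2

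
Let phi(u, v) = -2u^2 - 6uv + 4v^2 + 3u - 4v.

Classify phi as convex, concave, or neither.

phi is quadratic, so its Hessian is the constant matrix H = [[-4, -6], [-6, 8]].
det(H) = -68, tr(H) = 4.
det(H) < 0, so H is indefinite: neither convex nor concave.

neither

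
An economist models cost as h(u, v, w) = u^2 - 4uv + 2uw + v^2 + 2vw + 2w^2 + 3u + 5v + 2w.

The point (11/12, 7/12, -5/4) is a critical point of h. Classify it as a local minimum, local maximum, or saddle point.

The Hessian is constant: H = [[2, -4, 2], [-4, 2, 2], [2, 2, 4]].
Leading principal minors: Δ₁ = 2, Δ₂ = -12, Δ₃ = -96.
The minors fit neither the all-positive nor the alternating-sign pattern, so H is indefinite: a saddle point.

saddle point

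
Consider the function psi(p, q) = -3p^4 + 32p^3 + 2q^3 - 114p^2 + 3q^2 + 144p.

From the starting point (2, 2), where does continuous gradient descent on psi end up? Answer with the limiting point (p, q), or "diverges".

(3, 0)

psi is separable, so gradient descent decouples: p follows -∂psi/∂p, q follows -∂psi/∂q.
∂psi/∂p = -12(p - 4)(p - 3)(p - 1); at p=2 this is -24, so p increases.
∂psi/∂q = 6q(q + 1); at q=2 this is 36, so q decreases.
p converges to its nearest critical value 3 (a local min of the p-part); q converges to 0. The iterate converges to (3, 0).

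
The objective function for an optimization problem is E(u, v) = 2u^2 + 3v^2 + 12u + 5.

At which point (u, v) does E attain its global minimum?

(-3, 0)

E(u,v) separates as P(u) + Q(v) + 5, so its minimum is min P + min Q + 5.
P'(u) = 4u + 12 vanishes at u ∈ {-3}; Q'(v) = 6v vanishes at v ∈ {0}.
Local minima of P (where P''>0): P(-3)=-18. Local minima of Q: Q(0)=0.
So the global minimum of E is P(-3) + Q(0) + 5 = -18 + 0 + 5 = -13, attained at (-3, 0).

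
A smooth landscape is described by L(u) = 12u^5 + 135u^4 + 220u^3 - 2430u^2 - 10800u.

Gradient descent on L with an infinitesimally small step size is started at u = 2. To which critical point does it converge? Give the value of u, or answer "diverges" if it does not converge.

3

L'(u) = 60(u - 3)(u + 3)(u + 4)(u + 5), so L'(2) = -12600.
Gradient descent moves in the -L' direction, i.e. u is increasing.
The nearest critical point in that direction is u = 3, where L'' = 20160 > 0 (a local minimum). The iterate converges there.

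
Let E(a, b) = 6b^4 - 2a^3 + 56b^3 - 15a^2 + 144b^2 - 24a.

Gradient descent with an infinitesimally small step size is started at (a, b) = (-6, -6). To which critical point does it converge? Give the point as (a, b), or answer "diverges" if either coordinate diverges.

(-4, -4)

E is separable, so gradient descent decouples: a follows -∂E/∂a, b follows -∂E/∂b.
∂E/∂a = -6(a + 1)(a + 4); at a=-6 this is -60, so a increases.
∂E/∂b = 24b(b + 3)(b + 4); at b=-6 this is -864, so b increases.
a converges to its nearest critical value -4 (a local min of the a-part); b converges to -4. The iterate converges to (-4, -4).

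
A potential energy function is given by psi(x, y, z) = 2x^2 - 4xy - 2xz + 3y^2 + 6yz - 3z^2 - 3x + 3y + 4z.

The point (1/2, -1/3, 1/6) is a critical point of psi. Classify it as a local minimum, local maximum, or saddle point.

saddle point

The Hessian is constant: H = [[4, -4, -2], [-4, 6, 6], [-2, 6, -6]].
Leading principal minors: Δ₁ = 4, Δ₂ = 8, Δ₃ = -120.
The minors fit neither the all-positive nor the alternating-sign pattern, so H is indefinite: a saddle point.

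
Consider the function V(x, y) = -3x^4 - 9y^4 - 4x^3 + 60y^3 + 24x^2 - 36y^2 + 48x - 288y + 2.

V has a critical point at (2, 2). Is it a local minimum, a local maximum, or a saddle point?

saddle point

The mixed partial ∂²V/∂x∂y is 0, so the Hessian at any point is diag(V_xx, V_yy) = diag(12(-3x^2 - 2x + 4), 36(-3y^2 + 10y - 2)).
At (2, 2): H = diag(-144, 216).
The eigenvalues have opposite signs, so H is indefinite: a saddle point.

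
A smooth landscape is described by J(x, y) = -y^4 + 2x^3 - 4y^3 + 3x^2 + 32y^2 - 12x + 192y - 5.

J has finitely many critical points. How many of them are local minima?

1

J separates as a function of x plus a function of y, so ∇J=0 decouples.
∂J/∂x = 6(x - 1)(x + 2) = 0 at x ∈ {-2, 1}; ∂J/∂y = -4(y - 4)(y + 3)(y + 4) = 0 at y ∈ {-4, -3, 4}.
The Hessian is diagonal: diag(J_xx, J_yy). Second derivatives: J_xx(-2)=-18, J_xx(1)=18; J_yy(-4)=-32, J_yy(-3)=28, J_yy(4)=-224.
Local minima occur where both diagonal entries positive: (1, -3). Count: 1.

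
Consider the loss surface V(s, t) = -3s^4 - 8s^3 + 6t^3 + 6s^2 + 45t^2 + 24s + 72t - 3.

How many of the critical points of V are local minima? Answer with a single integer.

V separates as a function of s plus a function of t, so ∇V=0 decouples.
∂V/∂s = -12(s - 1)(s + 1)(s + 2) = 0 at s ∈ {-2, -1, 1}; ∂V/∂t = 18(t + 1)(t + 4) = 0 at t ∈ {-4, -1}.
The Hessian is diagonal: diag(V_ss, V_tt). Second derivatives: V_ss(-2)=-36, V_ss(-1)=24, V_ss(1)=-72; V_tt(-4)=-54, V_tt(-1)=54.
Local minima occur where both diagonal entries positive: (-1, -1). Count: 1.

1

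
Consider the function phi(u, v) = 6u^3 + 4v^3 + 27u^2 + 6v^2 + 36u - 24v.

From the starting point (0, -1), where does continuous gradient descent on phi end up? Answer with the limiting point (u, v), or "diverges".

phi is separable, so gradient descent decouples: u follows -∂phi/∂u, v follows -∂phi/∂v.
∂phi/∂u = 18(u + 1)(u + 2); at u=0 this is 36, so u decreases.
∂phi/∂v = 12(v - 1)(v + 2); at v=-1 this is -24, so v increases.
u converges to its nearest critical value -1 (a local min of the u-part); v converges to 1. The iterate converges to (-1, 1).

(-1, 1)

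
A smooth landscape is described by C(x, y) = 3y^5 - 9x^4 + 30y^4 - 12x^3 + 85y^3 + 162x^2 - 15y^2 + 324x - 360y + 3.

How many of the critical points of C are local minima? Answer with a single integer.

C separates as a function of x plus a function of y, so ∇C=0 decouples.
∂C/∂x = -36(x - 3)(x + 1)(x + 3) = 0 at x ∈ {-3, -1, 3}; ∂C/∂y = 15(y - 1)(y + 2)(y + 3)(y + 4) = 0 at y ∈ {-4, -3, -2, 1}.
The Hessian is diagonal: diag(C_xx, C_yy). Second derivatives: C_xx(-3)=-432, C_xx(-1)=288, C_xx(3)=-864; C_yy(-4)=-150, C_yy(-3)=60, C_yy(-2)=-90, C_yy(1)=900.
Local minima occur where both diagonal entries positive: (-1, -3), (-1, 1). Count: 2.

2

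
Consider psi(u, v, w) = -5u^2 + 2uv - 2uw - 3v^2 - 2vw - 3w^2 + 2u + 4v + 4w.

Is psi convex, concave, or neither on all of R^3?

concave

psi is quadratic, so its Hessian is the constant matrix H = [[-10, 2, -2], [2, -6, -2], [-2, -2, -6]].
Leading principal minors: -10, 56, -256.
Signs alternate −, +, − ⇒ H ≺ 0 ⇒ concave.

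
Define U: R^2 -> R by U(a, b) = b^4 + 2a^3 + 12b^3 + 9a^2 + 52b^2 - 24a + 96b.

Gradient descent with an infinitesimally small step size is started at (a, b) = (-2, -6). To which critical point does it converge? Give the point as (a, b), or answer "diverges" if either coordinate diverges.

U is separable, so gradient descent decouples: a follows -∂U/∂a, b follows -∂U/∂b.
∂U/∂a = 6(a - 1)(a + 4); at a=-2 this is -36, so a increases.
∂U/∂b = 4(b + 2)(b + 3)(b + 4); at b=-6 this is -96, so b increases.
a converges to its nearest critical value 1 (a local min of the a-part); b converges to -4. The iterate converges to (1, -4).

(1, -4)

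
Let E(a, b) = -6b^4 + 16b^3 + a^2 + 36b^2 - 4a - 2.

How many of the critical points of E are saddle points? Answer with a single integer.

2

E separates as a function of a plus a function of b, so ∇E=0 decouples.
∂E/∂a = 2(a - 2) = 0 at a ∈ {2}; ∂E/∂b = -24b(b - 3)(b + 1) = 0 at b ∈ {-1, 0, 3}.
The Hessian is diagonal: diag(E_aa, E_bb). Second derivatives: E_aa(2)=2; E_bb(-1)=-96, E_bb(0)=72, E_bb(3)=-288.
Saddle points occur where the two diagonal entries have opposite signs: (2, -1), (2, 3). Count: 2.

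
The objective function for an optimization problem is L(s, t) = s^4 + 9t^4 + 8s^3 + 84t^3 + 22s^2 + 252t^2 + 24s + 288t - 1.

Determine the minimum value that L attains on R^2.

L(s,t) separates as P(s) + Q(t) − 1, so its minimum is min P + min Q − 1.
P'(s) = 4(s + 1)(s + 2)(s + 3) vanishes at s ∈ {-3, -2, -1}; Q'(t) = 36(t + 1)(t + 2)(t + 4) vanishes at t ∈ {-4, -2, -1}.
Local minima of P (where P''>0): P(-3)=-9, P(-1)=-9. Local minima of Q: Q(-4)=-192, Q(-1)=-111.
So the global minimum of L is P(-3) + Q(-4) − 1 = -9 − 192 − 1 = -202, attained at (-3, -4).

-202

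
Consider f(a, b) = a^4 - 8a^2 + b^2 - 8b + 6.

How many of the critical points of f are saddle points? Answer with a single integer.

1

f separates as a function of a plus a function of b, so ∇f=0 decouples.
∂f/∂a = 4a(a - 2)(a + 2) = 0 at a ∈ {-2, 0, 2}; ∂f/∂b = 2(b - 4) = 0 at b ∈ {4}.
The Hessian is diagonal: diag(f_aa, f_bb). Second derivatives: f_aa(-2)=32, f_aa(0)=-16, f_aa(2)=32; f_bb(4)=2.
Saddle points occur where the two diagonal entries have opposite signs: (0, 4). Count: 1.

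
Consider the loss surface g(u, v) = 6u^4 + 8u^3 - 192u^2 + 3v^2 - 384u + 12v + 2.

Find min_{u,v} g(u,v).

g(u,v) separates as P(u) + Q(v) + 2, so its minimum is min P + min Q + 2.
P'(u) = 24(u - 4)(u + 1)(u + 4) vanishes at u ∈ {-4, -1, 4}; Q'(v) = 6v + 12 vanishes at v ∈ {-2}.
Local minima of P (where P''>0): P(-4)=-512, P(4)=-2560. Local minima of Q: Q(-2)=-12.
So the global minimum of g is P(4) + Q(-2) + 2 = -2560 − 12 + 2 = -2570, attained at (4, -2).

-2570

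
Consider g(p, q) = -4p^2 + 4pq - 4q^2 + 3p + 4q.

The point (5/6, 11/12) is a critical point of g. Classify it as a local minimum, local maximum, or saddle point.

local maximum

The Hessian of g is constant: H = [[-8, 4], [4, -8]].
det(H) = (-8)·(-8) − 4² = 48.
det(H) > 0 and tr(H) = -16 < 0, so H is negative definite and the point is a local maximum.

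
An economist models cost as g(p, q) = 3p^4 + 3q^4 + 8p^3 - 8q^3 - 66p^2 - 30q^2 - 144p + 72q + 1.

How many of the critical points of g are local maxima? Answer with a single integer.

g separates as a function of p plus a function of q, so ∇g=0 decouples.
∂g/∂p = 12(p - 3)(p + 1)(p + 4) = 0 at p ∈ {-4, -1, 3}; ∂g/∂q = 12(q - 3)(q - 1)(q + 2) = 0 at q ∈ {-2, 1, 3}.
The Hessian is diagonal: diag(g_pp, g_qq). Second derivatives: g_pp(-4)=252, g_pp(-1)=-144, g_pp(3)=336; g_qq(-2)=180, g_qq(1)=-72, g_qq(3)=120.
Local maxima occur where both diagonal entries negative: (-1, 1). Count: 1.

1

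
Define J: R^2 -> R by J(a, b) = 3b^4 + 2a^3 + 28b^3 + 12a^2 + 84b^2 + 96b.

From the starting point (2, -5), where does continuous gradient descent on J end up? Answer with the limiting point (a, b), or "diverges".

J is separable, so gradient descent decouples: a follows -∂J/∂a, b follows -∂J/∂b.
∂J/∂a = 6a(a + 4); at a=2 this is 72, so a decreases.
∂J/∂b = 12(b + 1)(b + 2)(b + 4); at b=-5 this is -144, so b increases.
a converges to its nearest critical value 0 (a local min of the a-part); b converges to -4. The iterate converges to (0, -4).

(0, -4)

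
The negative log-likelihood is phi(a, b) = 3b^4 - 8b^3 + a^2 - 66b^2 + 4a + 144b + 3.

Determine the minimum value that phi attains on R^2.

phi(a,b) separates as P(a) + Q(b) + 3, so its minimum is min P + min Q + 3.
P'(a) = 2a + 4 vanishes at a ∈ {-2}; Q'(b) = 12(b - 4)(b - 1)(b + 3) vanishes at b ∈ {-3, 1, 4}.
Local minima of P (where P''>0): P(-2)=-4. Local minima of Q: Q(-3)=-567, Q(4)=-224.
So the global minimum of phi is P(-2) + Q(-3) + 3 = -4 − 567 + 3 = -568, attained at (-2, -3).

-568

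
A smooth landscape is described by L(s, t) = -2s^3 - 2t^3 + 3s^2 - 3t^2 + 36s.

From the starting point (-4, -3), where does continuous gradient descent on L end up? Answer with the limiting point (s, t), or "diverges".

L is separable, so gradient descent decouples: s follows -∂L/∂s, t follows -∂L/∂t.
∂L/∂s = -6(s - 3)(s + 2); at s=-4 this is -84, so s increases.
∂L/∂t = -6t(t + 1); at t=-3 this is -36, so t increases.
s converges to its nearest critical value -2 (a local min of the s-part); t converges to -1. The iterate converges to (-2, -1).

(-2, -1)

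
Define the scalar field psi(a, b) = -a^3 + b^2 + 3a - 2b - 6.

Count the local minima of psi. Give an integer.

1

psi separates as a function of a plus a function of b, so ∇psi=0 decouples.
∂psi/∂a = -3(a - 1)(a + 1) = 0 at a ∈ {-1, 1}; ∂psi/∂b = 2(b - 1) = 0 at b ∈ {1}.
The Hessian is diagonal: diag(psi_aa, psi_bb). Second derivatives: psi_aa(-1)=6, psi_aa(1)=-6; psi_bb(1)=2.
Local minima occur where both diagonal entries positive: (-1, 1). Count: 1.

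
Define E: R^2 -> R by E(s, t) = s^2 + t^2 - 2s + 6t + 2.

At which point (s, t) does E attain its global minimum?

(1, -3)

E(s,t) separates as P(s) + Q(t) + 2, so its minimum is min P + min Q + 2.
P'(s) = 2s - 2 vanishes at s ∈ {1}; Q'(t) = 2(t + 3) vanishes at t ∈ {-3}.
Local minima of P (where P''>0): P(1)=-1. Local minima of Q: Q(-3)=-9.
So the global minimum of E is P(1) + Q(-3) + 2 = -1 − 9 + 2 = -8, attained at (1, -3).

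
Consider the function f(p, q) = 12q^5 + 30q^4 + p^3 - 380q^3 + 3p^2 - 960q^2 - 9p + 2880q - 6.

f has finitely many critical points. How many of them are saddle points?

f separates as a function of p plus a function of q, so ∇f=0 decouples.
∂f/∂p = 3(p - 1)(p + 3) = 0 at p ∈ {-3, 1}; ∂f/∂q = 60(q - 4)(q - 1)(q + 3)(q + 4) = 0 at q ∈ {-4, -3, 1, 4}.
The Hessian is diagonal: diag(f_pp, f_qq). Second derivatives: f_pp(-3)=-12, f_pp(1)=12; f_qq(-4)=-2400, f_qq(-3)=1680, f_qq(1)=-3600, f_qq(4)=10080.
Saddle points occur where the two diagonal entries have opposite signs: (-3, -3), (-3, 4), (1, -4), (1, 1). Count: 4.

4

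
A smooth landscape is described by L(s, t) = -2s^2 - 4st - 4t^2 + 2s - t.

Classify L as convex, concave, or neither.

concave

L is quadratic, so its Hessian is the constant matrix H = [[-4, -4], [-4, -8]].
det(H) = 16, tr(H) = -12.
det(H) > 0 and tr(H) < 0, so H is negative definite everywhere: concave.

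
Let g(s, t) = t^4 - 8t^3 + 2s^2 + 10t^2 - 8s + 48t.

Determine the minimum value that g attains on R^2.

g(s,t) separates as P(s) + Q(t), so its minimum is min P + min Q.
P'(s) = 4s - 8 vanishes at s ∈ {2}; Q'(t) = 4(t - 4)(t - 3)(t + 1) vanishes at t ∈ {-1, 3, 4}.
Local minima of P (where P''>0): P(2)=-8. Local minima of Q: Q(-1)=-29, Q(4)=96.
So the global minimum of g is P(2) + Q(-1) = -8 − 29 = -37, attained at (2, -1).

-37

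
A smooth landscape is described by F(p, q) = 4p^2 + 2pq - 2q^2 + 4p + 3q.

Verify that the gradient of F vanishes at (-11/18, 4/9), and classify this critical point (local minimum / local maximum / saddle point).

∇F = (8p + 2q + 4, 2p - 4q + 3); substituting (-11/18, 4/9) gives ∇F = (0, 0), so (-11/18, 4/9) is indeed a critical point.
The Hessian of F is constant: H = [[8, 2], [2, -4]].
det(H) = 8·(-4) − 2² = -36.
Since det(H) < 0, H is indefinite and the critical point is a saddle point.

saddle point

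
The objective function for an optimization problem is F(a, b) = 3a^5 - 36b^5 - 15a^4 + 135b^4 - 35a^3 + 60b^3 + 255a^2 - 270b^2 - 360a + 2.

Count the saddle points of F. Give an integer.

F separates as a function of a plus a function of b, so ∇F=0 decouples.
∂F/∂a = 15(a - 4)(a - 2)(a - 1)(a + 3) = 0 at a ∈ {-3, 1, 2, 4}; ∂F/∂b = -180b(b - 3)(b - 1)(b + 1) = 0 at b ∈ {-1, 0, 1, 3}.
The Hessian is diagonal: diag(F_aa, F_bb). Second derivatives: F_aa(-3)=-2100, F_aa(1)=180, F_aa(2)=-150, F_aa(4)=630; F_bb(-1)=1440, F_bb(0)=-540, F_bb(1)=720, F_bb(3)=-4320.
Saddle points occur where the two diagonal entries have opposite signs: (-3, -1), (-3, 1), (1, 0), (1, 3), (2, -1), (2, 1), (4, 0), (4, 3). Count: 8.

8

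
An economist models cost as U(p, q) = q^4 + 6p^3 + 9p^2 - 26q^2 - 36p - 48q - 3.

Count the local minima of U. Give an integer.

U separates as a function of p plus a function of q, so ∇U=0 decouples.
∂U/∂p = 18(p - 1)(p + 2) = 0 at p ∈ {-2, 1}; ∂U/∂q = 4(q - 4)(q + 1)(q + 3) = 0 at q ∈ {-3, -1, 4}.
The Hessian is diagonal: diag(U_pp, U_qq). Second derivatives: U_pp(-2)=-54, U_pp(1)=54; U_qq(-3)=56, U_qq(-1)=-40, U_qq(4)=140.
Local minima occur where both diagonal entries positive: (1, -3), (1, 4). Count: 2.

2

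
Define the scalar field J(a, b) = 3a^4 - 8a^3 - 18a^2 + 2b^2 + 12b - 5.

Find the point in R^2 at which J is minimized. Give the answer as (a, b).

J(a,b) separates as P(a) + Q(b) − 5, so its minimum is min P + min Q − 5.
P'(a) = 12a(a - 3)(a + 1) vanishes at a ∈ {-1, 0, 3}; Q'(b) = 4b + 12 vanishes at b ∈ {-3}.
Local minima of P (where P''>0): P(-1)=-7, P(3)=-135. Local minima of Q: Q(-3)=-18.
So the global minimum of J is P(3) + Q(-3) − 5 = -135 − 18 − 5 = -158, attained at (3, -3).

(3, -3)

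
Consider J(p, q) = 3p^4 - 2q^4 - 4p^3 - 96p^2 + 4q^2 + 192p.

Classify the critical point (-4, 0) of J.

local minimum

The mixed partial ∂²J/∂p∂q is 0, so the Hessian at any point is diag(J_pp, J_qq) = diag(12(3p^2 - 2p - 16), 8(-3q^2 + 1)).
At (-4, 0): H = diag(480, 8).
Both eigenvalues are positive, so H is positive definite: a local minimum.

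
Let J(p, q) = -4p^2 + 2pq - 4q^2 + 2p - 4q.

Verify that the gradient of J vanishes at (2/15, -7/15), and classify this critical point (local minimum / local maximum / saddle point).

∇J = (-8p + 2q + 2, 2p - 8q - 4); substituting (2/15, -7/15) gives ∇J = (0, 0), so (2/15, -7/15) is indeed a critical point.
The Hessian of J is constant: H = [[-8, 2], [2, -8]].
det(H) = (-8)·(-8) − 2² = 60.
det(H) > 0 and tr(H) = -16 < 0, so H is negative definite and the point is a local maximum.

local maximum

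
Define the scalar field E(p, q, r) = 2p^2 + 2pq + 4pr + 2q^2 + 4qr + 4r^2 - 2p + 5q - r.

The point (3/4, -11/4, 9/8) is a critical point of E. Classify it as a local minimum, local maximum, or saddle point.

local minimum

The Hessian is constant: H = [[4, 2, 4], [2, 4, 4], [4, 4, 8]].
Leading principal minors: Δ₁ = 4, Δ₂ = 12, Δ₃ = 32.
All leading minors are positive, so H is positive definite: a local minimum.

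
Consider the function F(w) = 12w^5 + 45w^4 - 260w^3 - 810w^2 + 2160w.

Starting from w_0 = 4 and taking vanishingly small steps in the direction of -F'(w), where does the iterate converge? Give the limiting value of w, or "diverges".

3

F'(w) = 60(w - 3)(w - 1)(w + 3)(w + 4), so F'(4) = 10080.
Gradient descent moves in the -F' direction, i.e. w is decreasing.
The nearest critical point in that direction is w = 3, where F'' = 5040 > 0 (a local minimum). The iterate converges there.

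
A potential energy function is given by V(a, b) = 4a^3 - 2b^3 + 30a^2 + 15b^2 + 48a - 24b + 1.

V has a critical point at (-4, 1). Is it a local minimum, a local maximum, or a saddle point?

The mixed partial ∂²V/∂a∂b is 0, so the Hessian at any point is diag(V_aa, V_bb) = diag(12(2a + 5), 6(-2b + 5)).
At (-4, 1): H = diag(-36, 18).
The eigenvalues have opposite signs, so H is indefinite: a saddle point.

saddle point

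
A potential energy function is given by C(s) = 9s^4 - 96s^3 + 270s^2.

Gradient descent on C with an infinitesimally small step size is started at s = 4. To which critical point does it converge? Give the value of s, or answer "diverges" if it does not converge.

5

C'(s) = 36s(s - 5)(s - 3), so C'(4) = -144.
Gradient descent moves in the -C' direction, i.e. s is increasing.
The nearest critical point in that direction is s = 5, where C'' = 360 > 0 (a local minimum). The iterate converges there.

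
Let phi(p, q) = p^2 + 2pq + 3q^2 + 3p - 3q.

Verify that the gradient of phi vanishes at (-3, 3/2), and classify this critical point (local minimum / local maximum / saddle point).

local minimum

∇phi = (2p + 2q + 3, 2p + 6q - 3); substituting (-3, 3/2) gives ∇phi = (0, 0), so (-3, 3/2) is indeed a critical point.
The Hessian of phi is constant: H = [[2, 2], [2, 6]].
det(H) = 2·6 − 2² = 8.
det(H) > 0 and tr(H) = 8 > 0, so H is positive definite and the point is a local minimum.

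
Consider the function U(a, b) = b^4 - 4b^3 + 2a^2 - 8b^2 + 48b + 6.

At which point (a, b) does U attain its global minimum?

U(a,b) separates as P(a) + Q(b) + 6, so its minimum is min P + min Q + 6.
P'(a) = 4a vanishes at a ∈ {0}; Q'(b) = 4(b - 3)(b - 2)(b + 2) vanishes at b ∈ {-2, 2, 3}.
Local minima of P (where P''>0): P(0)=0. Local minima of Q: Q(-2)=-80, Q(3)=45.
So the global minimum of U is P(0) + Q(-2) + 6 = 0 − 80 + 6 = -74, attained at (0, -2).

(0, -2)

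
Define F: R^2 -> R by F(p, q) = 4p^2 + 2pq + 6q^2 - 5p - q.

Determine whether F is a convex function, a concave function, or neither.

F is quadratic, so its Hessian is the constant matrix H = [[8, 2], [2, 12]].
det(H) = 92, tr(H) = 20.
det(H) > 0 and tr(H) > 0, so H is positive definite everywhere: convex.

convex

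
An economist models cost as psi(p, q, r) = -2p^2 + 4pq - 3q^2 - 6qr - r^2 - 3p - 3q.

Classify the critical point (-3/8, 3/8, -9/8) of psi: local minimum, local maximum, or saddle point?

The Hessian is constant: H = [[-4, 4, 0], [4, -6, -6], [0, -6, -2]].
Leading principal minors: Δ₁ = -4, Δ₂ = 8, Δ₃ = 128.
The minors fit neither the all-positive nor the alternating-sign pattern, so H is indefinite: a saddle point.

saddle point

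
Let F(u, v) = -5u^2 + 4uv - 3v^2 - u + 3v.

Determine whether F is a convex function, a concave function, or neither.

F is quadratic, so its Hessian is the constant matrix H = [[-10, 4], [4, -6]].
det(H) = 44, tr(H) = -16.
det(H) > 0 and tr(H) < 0, so H is negative definite everywhere: concave.

concave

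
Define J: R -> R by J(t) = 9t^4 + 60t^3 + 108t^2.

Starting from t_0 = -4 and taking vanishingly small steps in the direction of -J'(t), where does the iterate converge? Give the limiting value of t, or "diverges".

-3

J'(t) = 36t(t + 2)(t + 3), so J'(-4) = -288.
Gradient descent moves in the -J' direction, i.e. t is increasing.
The nearest critical point in that direction is t = -3, where J'' = 108 > 0 (a local minimum). The iterate converges there.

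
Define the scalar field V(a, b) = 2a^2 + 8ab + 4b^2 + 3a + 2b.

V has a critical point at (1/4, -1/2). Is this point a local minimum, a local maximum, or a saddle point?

The Hessian of V is constant: H = [[4, 8], [8, 8]].
det(H) = 4·8 − 8² = -32.
Since det(H) < 0, H is indefinite and the critical point is a saddle point.

saddle point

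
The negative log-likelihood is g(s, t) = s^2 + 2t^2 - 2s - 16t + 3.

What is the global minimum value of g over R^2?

-30

g(s,t) separates as P(s) + Q(t) + 3, so its minimum is min P + min Q + 3.
P'(s) = 2s - 2 vanishes at s ∈ {1}; Q'(t) = 4(t - 4) vanishes at t ∈ {4}.
Local minima of P (where P''>0): P(1)=-1. Local minima of Q: Q(4)=-32.
So the global minimum of g is P(1) + Q(4) + 3 = -1 − 32 + 3 = -30, attained at (1, 4).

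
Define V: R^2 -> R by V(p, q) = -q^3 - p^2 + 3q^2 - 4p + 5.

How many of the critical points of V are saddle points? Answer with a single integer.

V separates as a function of p plus a function of q, so ∇V=0 decouples.
∂V/∂p = -2(p + 2) = 0 at p ∈ {-2}; ∂V/∂q = -3q(q - 2) = 0 at q ∈ {0, 2}.
The Hessian is diagonal: diag(V_pp, V_qq). Second derivatives: V_pp(-2)=-2; V_qq(0)=6, V_qq(2)=-6.
Saddle points occur where the two diagonal entries have opposite signs: (-2, 0). Count: 1.

1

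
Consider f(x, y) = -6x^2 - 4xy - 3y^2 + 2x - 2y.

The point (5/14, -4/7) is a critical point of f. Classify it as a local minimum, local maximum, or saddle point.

The Hessian of f is constant: H = [[-12, -4], [-4, -6]].
det(H) = (-12)·(-6) − (-4)² = 56.
det(H) > 0 and tr(H) = -18 < 0, so H is negative definite and the point is a local maximum.

local maximum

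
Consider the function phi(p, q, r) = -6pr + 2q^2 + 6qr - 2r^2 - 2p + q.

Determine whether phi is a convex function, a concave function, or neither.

neither

phi is quadratic, so its Hessian is the constant matrix H = [[0, 0, -6], [0, 4, 6], [-6, 6, -4]].
Leading principal minors: 0, 0, -144.
Neither pattern holds ⇒ H is indefinite ⇒ neither convex nor concave.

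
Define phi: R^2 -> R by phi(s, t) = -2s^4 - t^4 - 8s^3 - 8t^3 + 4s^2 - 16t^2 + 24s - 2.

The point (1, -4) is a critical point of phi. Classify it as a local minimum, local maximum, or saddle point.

The mixed partial ∂²phi/∂s∂t is 0, so the Hessian at any point is diag(phi_ss, phi_tt) = diag(8(-3s^2 - 6s + 1), -4(3t^2 + 12t + 8)).
At (1, -4): H = diag(-64, -32).
Both eigenvalues are negative, so H is negative definite: a local maximum.

local maximum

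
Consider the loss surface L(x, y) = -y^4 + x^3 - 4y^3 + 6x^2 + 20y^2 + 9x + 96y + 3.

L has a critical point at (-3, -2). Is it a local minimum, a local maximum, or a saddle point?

saddle point

The mixed partial ∂²L/∂x∂y is 0, so the Hessian at any point is diag(L_xx, L_yy) = diag(6(x + 2), 4(-3y^2 - 6y + 10)).
At (-3, -2): H = diag(-6, 40).
The eigenvalues have opposite signs, so H is indefinite: a saddle point.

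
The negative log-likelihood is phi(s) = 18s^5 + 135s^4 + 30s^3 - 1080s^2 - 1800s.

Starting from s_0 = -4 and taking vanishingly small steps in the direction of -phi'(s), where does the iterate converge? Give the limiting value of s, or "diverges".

phi'(s) = 90(s - 2)(s + 1)(s + 2)(s + 5), so phi'(-4) = -3240.
Gradient descent moves in the -phi' direction, i.e. s is increasing.
The nearest critical point in that direction is s = -2, where phi'' = 1080 > 0 (a local minimum). The iterate converges there.

-2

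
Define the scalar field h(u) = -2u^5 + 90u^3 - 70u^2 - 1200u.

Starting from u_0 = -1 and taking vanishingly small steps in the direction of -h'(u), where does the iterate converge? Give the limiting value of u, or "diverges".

h'(u) = -10(u - 4)(u - 3)(u + 2)(u + 5), so h'(-1) = -800.
Gradient descent moves in the -h' direction, i.e. u is increasing.
The nearest critical point in that direction is u = 3, where h'' = 400 > 0 (a local minimum). The iterate converges there.

3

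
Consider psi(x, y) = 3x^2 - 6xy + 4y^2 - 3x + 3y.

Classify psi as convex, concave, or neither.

psi is quadratic, so its Hessian is the constant matrix H = [[6, -6], [-6, 8]].
det(H) = 12, tr(H) = 14.
det(H) > 0 and tr(H) > 0, so H is positive definite everywhere: convex.

convex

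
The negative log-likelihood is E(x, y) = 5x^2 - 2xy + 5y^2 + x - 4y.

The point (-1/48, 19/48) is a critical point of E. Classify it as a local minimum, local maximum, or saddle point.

The Hessian of E is constant: H = [[10, -2], [-2, 10]].
det(H) = 10·10 − (-2)² = 96.
det(H) > 0 and tr(H) = 20 > 0, so H is positive definite and the point is a local minimum.

local minimum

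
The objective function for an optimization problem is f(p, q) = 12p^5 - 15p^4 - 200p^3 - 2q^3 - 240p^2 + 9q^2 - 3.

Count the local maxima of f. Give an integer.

2

f separates as a function of p plus a function of q, so ∇f=0 decouples.
∂f/∂p = 60p(p - 4)(p + 1)(p + 2) = 0 at p ∈ {-2, -1, 0, 4}; ∂f/∂q = -6q(q - 3) = 0 at q ∈ {0, 3}.
The Hessian is diagonal: diag(f_pp, f_qq). Second derivatives: f_pp(-2)=-720, f_pp(-1)=300, f_pp(0)=-480, f_pp(4)=7200; f_qq(0)=18, f_qq(3)=-18.
Local maxima occur where both diagonal entries negative: (-2, 3), (0, 3). Count: 2.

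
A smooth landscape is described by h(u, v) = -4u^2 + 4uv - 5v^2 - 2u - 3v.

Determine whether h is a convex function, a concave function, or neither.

h is quadratic, so its Hessian is the constant matrix H = [[-8, 4], [4, -10]].
det(H) = 64, tr(H) = -18.
det(H) > 0 and tr(H) < 0, so H is negative definite everywhere: concave.

concave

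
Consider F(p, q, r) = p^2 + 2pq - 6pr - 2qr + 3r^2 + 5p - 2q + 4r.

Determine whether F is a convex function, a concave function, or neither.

neither

F is quadratic, so its Hessian is the constant matrix H = [[2, 2, -6], [2, 0, -2], [-6, -2, 6]].
Leading principal minors: 2, -4, 16.
Neither pattern holds ⇒ H is indefinite ⇒ neither convex nor concave.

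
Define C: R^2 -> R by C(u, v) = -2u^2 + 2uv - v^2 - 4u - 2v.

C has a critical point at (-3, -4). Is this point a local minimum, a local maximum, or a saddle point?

local maximum

The Hessian of C is constant: H = [[-4, 2], [2, -2]].
det(H) = (-4)·(-2) − 2² = 4.
det(H) > 0 and tr(H) = -6 < 0, so H is negative definite and the point is a local maximum.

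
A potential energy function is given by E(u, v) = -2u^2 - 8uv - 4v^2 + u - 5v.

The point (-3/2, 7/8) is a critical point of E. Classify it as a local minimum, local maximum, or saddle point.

The Hessian of E is constant: H = [[-4, -8], [-8, -8]].
det(H) = (-4)·(-8) − (-8)² = -32.
Since det(H) < 0, H is indefinite and the critical point is a saddle point.

saddle point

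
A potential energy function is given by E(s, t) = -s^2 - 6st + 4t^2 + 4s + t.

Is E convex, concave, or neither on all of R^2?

E is quadratic, so its Hessian is the constant matrix H = [[-2, -6], [-6, 8]].
det(H) = -52, tr(H) = 6.
det(H) < 0, so H is indefinite: neither convex nor concave.

neither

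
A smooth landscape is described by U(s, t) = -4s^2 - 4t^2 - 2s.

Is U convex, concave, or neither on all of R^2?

concave

U is quadratic, so its Hessian is the constant matrix H = [[-8, 0], [0, -8]].
det(H) = 64, tr(H) = -16.
det(H) > 0 and tr(H) < 0, so H is negative definite everywhere: concave.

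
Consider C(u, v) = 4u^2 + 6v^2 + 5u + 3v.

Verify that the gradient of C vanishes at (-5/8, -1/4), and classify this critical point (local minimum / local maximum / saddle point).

∇C = (8u + 5, 12v + 3); substituting (-5/8, -1/4) gives ∇C = (0, 0), so (-5/8, -1/4) is indeed a critical point.
The Hessian of C is constant: H = [[8, 0], [0, 12]].
det(H) = 8·12 − 0² = 96.
det(H) > 0 and tr(H) = 20 > 0, so H is positive definite and the point is a local minimum.

local minimum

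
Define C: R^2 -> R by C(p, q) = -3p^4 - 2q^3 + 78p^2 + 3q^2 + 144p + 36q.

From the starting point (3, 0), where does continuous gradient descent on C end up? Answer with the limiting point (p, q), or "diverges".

(-1, -2)

C is separable, so gradient descent decouples: p follows -∂C/∂p, q follows -∂C/∂q.
∂C/∂p = -12(p - 4)(p + 1)(p + 3); at p=3 this is 288, so p decreases.
∂C/∂q = -6(q - 3)(q + 2); at q=0 this is 36, so q decreases.
p converges to its nearest critical value -1 (a local min of the p-part); q converges to -2. The iterate converges to (-1, -2).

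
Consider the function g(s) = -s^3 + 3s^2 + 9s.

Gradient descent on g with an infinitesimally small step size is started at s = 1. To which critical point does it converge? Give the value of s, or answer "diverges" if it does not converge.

-1

g'(s) = -3(s - 3)(s + 1), so g'(1) = 12.
Gradient descent moves in the -g' direction, i.e. s is decreasing.
The nearest critical point in that direction is s = -1, where g'' = 12 > 0 (a local minimum). The iterate converges there.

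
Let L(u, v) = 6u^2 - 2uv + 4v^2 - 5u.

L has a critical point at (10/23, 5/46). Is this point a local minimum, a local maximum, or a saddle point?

The Hessian of L is constant: H = [[12, -2], [-2, 8]].
det(H) = 12·8 − (-2)² = 92.
det(H) > 0 and tr(H) = 20 > 0, so H is positive definite and the point is a local minimum.

local minimum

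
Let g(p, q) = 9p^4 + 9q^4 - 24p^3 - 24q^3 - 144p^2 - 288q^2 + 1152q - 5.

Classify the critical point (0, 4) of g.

saddle point

The mixed partial ∂²g/∂p∂q is 0, so the Hessian at any point is diag(g_pp, g_qq) = diag(36(3p^2 - 4p - 8), 36(3q^2 - 4q - 16)).
At (0, 4): H = diag(-288, 576).
The eigenvalues have opposite signs, so H is indefinite: a saddle point.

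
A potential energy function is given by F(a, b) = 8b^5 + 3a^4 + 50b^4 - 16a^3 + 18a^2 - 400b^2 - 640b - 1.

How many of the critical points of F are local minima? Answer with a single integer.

F separates as a function of a plus a function of b, so ∇F=0 decouples.
∂F/∂a = 12a(a - 3)(a - 1) = 0 at a ∈ {0, 1, 3}; ∂F/∂b = 40(b - 2)(b + 1)(b + 2)(b + 4) = 0 at b ∈ {-4, -2, -1, 2}.
The Hessian is diagonal: diag(F_aa, F_bb). Second derivatives: F_aa(0)=36, F_aa(1)=-24, F_aa(3)=72; F_bb(-4)=-1440, F_bb(-2)=320, F_bb(-1)=-360, F_bb(2)=2880.
Local minima occur where both diagonal entries positive: (0, -2), (0, 2), (3, -2), (3, 2). Count: 4.

4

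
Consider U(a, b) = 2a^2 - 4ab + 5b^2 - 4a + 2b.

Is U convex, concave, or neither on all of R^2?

convex

U is quadratic, so its Hessian is the constant matrix H = [[4, -4], [-4, 10]].
det(H) = 24, tr(H) = 14.
det(H) > 0 and tr(H) > 0, so H is positive definite everywhere: convex.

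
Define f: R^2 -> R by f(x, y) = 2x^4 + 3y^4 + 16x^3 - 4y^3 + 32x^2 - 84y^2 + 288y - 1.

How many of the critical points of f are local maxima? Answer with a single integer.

f separates as a function of x plus a function of y, so ∇f=0 decouples.
∂f/∂x = 8x(x + 2)(x + 4) = 0 at x ∈ {-4, -2, 0}; ∂f/∂y = 12(y - 3)(y - 2)(y + 4) = 0 at y ∈ {-4, 2, 3}.
The Hessian is diagonal: diag(f_xx, f_yy). Second derivatives: f_xx(-4)=64, f_xx(-2)=-32, f_xx(0)=64; f_yy(-4)=504, f_yy(2)=-72, f_yy(3)=84.
Local maxima occur where both diagonal entries negative: (-2, 2). Count: 1.

1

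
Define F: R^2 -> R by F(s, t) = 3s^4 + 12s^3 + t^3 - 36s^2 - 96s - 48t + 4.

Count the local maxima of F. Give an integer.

1

F separates as a function of s plus a function of t, so ∇F=0 decouples.
∂F/∂s = 12(s - 2)(s + 1)(s + 4) = 0 at s ∈ {-4, -1, 2}; ∂F/∂t = 3(t - 4)(t + 4) = 0 at t ∈ {-4, 4}.
The Hessian is diagonal: diag(F_ss, F_tt). Second derivatives: F_ss(-4)=216, F_ss(-1)=-108, F_ss(2)=216; F_tt(-4)=-24, F_tt(4)=24.
Local maxima occur where both diagonal entries negative: (-1, -4). Count: 1.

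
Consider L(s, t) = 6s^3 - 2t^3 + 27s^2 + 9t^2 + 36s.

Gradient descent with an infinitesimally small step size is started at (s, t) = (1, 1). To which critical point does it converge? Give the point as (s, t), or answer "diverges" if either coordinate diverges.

(-1, 0)

L is separable, so gradient descent decouples: s follows -∂L/∂s, t follows -∂L/∂t.
∂L/∂s = 18(s + 1)(s + 2); at s=1 this is 108, so s decreases.
∂L/∂t = -6t(t - 3); at t=1 this is 12, so t decreases.
s converges to its nearest critical value -1 (a local min of the s-part); t converges to 0. The iterate converges to (-1, 0).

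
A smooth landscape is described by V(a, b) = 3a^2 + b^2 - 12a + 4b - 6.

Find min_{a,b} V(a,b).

-22

V(a,b) separates as P(a) + Q(b) − 6, so its minimum is min P + min Q − 6.
P'(a) = 6a - 12 vanishes at a ∈ {2}; Q'(b) = 2b + 4 vanishes at b ∈ {-2}.
Local minima of P (where P''>0): P(2)=-12. Local minima of Q: Q(-2)=-4.
So the global minimum of V is P(2) + Q(-2) − 6 = -12 − 4 − 6 = -22, attained at (2, -2).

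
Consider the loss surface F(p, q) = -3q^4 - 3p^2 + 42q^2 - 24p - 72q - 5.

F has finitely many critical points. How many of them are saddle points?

1

F separates as a function of p plus a function of q, so ∇F=0 decouples.
∂F/∂p = -6(p + 4) = 0 at p ∈ {-4}; ∂F/∂q = -12(q - 2)(q - 1)(q + 3) = 0 at q ∈ {-3, 1, 2}.
The Hessian is diagonal: diag(F_pp, F_qq). Second derivatives: F_pp(-4)=-6; F_qq(-3)=-240, F_qq(1)=48, F_qq(2)=-60.
Saddle points occur where the two diagonal entries have opposite signs: (-4, 1). Count: 1.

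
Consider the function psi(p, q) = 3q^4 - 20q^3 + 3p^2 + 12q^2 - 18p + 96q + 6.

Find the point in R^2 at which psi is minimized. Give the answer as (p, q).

psi(p,q) separates as A(p) + B(q) + 6, so its minimum is min A + min B + 6.
A'(p) = 6p - 18 vanishes at p ∈ {3}; B'(q) = 12(q - 4)(q - 2)(q + 1) vanishes at q ∈ {-1, 2, 4}.
Local minima of A (where A''>0): A(3)=-27. Local minima of B: B(-1)=-61, B(4)=64.
So the global minimum of psi is A(3) + B(-1) + 6 = -27 − 61 + 6 = -82, attained at (3, -1).

(3, -1)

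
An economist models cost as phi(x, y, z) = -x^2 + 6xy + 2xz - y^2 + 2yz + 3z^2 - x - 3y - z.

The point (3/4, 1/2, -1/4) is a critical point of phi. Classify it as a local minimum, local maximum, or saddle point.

saddle point

The Hessian is constant: H = [[-2, 6, 2], [6, -2, 2], [2, 2, 6]].
Leading principal minors: Δ₁ = -2, Δ₂ = -32, Δ₃ = -128.
The minors fit neither the all-positive nor the alternating-sign pattern, so H is indefinite: a saddle point.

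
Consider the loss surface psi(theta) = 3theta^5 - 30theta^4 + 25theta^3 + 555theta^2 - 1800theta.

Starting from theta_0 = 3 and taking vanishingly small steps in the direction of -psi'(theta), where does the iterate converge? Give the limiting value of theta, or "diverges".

2

psi'(theta) = 15(theta - 5)(theta - 4)(theta - 2)(theta + 3), so psi'(3) = 180.
Gradient descent moves in the -psi' direction, i.e. theta is decreasing.
The nearest critical point in that direction is theta = 2, where psi'' = 450 > 0 (a local minimum). The iterate converges there.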